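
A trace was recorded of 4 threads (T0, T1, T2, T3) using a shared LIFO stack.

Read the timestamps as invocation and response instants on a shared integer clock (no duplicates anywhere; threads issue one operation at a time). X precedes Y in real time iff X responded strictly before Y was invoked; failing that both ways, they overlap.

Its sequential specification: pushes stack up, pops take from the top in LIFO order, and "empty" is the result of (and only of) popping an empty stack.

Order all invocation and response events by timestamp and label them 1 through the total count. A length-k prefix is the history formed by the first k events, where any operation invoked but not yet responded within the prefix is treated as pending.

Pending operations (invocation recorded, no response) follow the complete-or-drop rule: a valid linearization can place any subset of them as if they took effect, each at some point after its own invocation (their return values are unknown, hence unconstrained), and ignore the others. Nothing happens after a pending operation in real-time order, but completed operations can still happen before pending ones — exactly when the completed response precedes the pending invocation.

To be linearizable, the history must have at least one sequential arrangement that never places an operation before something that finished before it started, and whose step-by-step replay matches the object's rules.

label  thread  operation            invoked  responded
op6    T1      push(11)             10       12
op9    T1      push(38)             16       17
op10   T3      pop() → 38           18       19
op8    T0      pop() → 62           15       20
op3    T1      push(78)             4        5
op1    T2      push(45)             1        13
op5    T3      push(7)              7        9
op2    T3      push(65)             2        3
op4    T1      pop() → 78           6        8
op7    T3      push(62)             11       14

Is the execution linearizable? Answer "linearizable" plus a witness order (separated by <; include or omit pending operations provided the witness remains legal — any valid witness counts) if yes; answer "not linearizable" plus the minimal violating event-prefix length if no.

linearizable — witness: op1 < op2 < op3 < op4 < op5 < op6 < op7 < op8 < op9 < op10

step 1: op1 push(45) — stack <45>
step 2: op2 push(65) — stack <45,65>
step 3: op3 push(78) — stack <45,65,78>
step 4: op4 pop() → 78 — stack <45,65>
step 5: op5 push(7) — stack <45,65,7>
step 6: op6 push(11) — stack <45,65,7,11>
step 7: op7 push(62) — stack <45,65,7,11,62>
step 8: op8 pop() → 62 — stack <45,65,7,11>
step 9: op9 push(38) — stack <45,65,7,11,38>
step 10: op10 pop() → 38 — stack <45,65,7,11>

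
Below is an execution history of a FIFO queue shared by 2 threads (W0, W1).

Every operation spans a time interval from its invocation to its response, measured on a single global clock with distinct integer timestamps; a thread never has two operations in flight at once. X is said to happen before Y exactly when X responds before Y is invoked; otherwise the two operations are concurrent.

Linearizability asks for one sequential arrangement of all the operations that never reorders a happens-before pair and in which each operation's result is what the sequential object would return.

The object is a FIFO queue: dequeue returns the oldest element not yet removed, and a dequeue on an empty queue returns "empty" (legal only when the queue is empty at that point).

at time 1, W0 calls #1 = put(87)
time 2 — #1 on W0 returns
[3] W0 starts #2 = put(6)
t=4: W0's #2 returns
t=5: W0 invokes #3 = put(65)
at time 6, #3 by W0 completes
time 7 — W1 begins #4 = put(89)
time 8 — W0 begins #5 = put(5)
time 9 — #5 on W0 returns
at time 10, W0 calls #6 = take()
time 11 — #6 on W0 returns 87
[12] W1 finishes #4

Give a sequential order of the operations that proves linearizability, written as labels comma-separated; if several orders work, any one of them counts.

#1, #2, #3, #4, #5, #6

after step 1 (#1 put(87)): queue <87>
after step 2 (#2 put(6)): queue <87,6>
after step 3 (#3 put(65)): queue <87,6,65>
after step 4 (#4 put(89)): queue <87,6,65,89>
after step 5 (#5 put(5)): queue <87,6,65,89,5>
after step 6 (#6 take() → 87): queue <6,65,89,5>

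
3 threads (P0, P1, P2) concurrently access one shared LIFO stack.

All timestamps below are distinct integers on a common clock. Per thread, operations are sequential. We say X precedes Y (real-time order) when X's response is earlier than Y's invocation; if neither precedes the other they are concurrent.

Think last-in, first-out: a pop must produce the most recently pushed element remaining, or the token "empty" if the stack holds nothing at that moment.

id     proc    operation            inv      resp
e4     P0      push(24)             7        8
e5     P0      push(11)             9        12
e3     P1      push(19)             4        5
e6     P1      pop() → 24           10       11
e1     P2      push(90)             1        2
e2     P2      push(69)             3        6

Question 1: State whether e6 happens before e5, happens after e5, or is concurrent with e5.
concurrent

e6 spans [10,11], e5 spans [9,12]
the intervals overlap in both directions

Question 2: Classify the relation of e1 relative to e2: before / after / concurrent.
before

e1 spans [1,2], e2 spans [3,6]
resp(e1)=2 < inv(e2)=3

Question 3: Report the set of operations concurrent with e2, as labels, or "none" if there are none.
e3

concurrent with e2 ([3,6]): every op whose interval crosses 3..6
e1 [1,2]: before
e3 [4,5]: concurrent
e4 [7,8]: after
e5 [9,12]: after
e6 [10,11]: after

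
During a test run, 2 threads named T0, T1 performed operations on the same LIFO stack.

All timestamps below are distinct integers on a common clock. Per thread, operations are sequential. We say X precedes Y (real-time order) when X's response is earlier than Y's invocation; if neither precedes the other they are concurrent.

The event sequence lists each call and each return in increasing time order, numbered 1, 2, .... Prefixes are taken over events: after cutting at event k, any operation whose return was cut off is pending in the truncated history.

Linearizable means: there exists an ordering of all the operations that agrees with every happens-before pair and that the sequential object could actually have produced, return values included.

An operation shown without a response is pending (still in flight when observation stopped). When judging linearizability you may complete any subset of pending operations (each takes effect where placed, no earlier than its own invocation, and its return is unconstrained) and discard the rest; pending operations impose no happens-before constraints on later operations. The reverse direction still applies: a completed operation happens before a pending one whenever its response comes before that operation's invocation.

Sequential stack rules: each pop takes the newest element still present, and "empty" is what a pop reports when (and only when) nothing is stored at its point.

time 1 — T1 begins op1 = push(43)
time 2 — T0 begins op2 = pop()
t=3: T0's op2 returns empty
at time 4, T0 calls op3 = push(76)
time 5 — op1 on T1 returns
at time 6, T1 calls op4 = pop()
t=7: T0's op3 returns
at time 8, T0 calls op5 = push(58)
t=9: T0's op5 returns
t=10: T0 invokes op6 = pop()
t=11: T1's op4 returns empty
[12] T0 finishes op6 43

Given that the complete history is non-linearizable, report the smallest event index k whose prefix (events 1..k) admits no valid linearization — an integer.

11

events 1..10 are linearizable, e.g. via op2, op1, op3, op4, op5:
1. op2 pop() → empty, leaving stack <>
2. op1 push(43), leaving stack <43>
3. op3 push(76), leaving stack <43,76>
4. op4 pop() (pending, included), leaving stack <43>
5. op5 push(58), leaving stack <43,58>
include event 11 — op4 responding at 11 — and every candidate order breaks
include/drop combinations of the 1 pending operation (op6) were all tried; none helps
e.g. op1, op2, op3, op4, op5 (pending dropped): illegal at step 2, since op2 pop() → empty cannot apply there
e.g. op1, op2, op3, op5, op4 (pending dropped): illegal at step 2, since op2 pop() → empty cannot apply there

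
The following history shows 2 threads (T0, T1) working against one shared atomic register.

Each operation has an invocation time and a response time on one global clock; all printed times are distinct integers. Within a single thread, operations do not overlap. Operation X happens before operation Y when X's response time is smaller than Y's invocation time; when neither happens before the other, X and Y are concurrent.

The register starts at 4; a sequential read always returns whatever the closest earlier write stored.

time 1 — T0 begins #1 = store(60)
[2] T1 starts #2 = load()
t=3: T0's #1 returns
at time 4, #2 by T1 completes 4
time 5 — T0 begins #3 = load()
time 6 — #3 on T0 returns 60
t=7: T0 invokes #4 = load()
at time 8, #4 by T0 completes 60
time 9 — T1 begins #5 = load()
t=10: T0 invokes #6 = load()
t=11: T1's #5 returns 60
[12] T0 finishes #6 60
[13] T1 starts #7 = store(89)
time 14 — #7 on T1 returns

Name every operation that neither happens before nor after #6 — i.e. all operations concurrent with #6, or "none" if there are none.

#5

#6 spans [10,12]: anything still running between times 10 and 12 counts as concurrent
#1 [1,3]: before
#2 [2,4]: before
#3 [5,6]: before
#4 [7,8]: before
#5 [9,11]: concurrent
#7 [13,14]: after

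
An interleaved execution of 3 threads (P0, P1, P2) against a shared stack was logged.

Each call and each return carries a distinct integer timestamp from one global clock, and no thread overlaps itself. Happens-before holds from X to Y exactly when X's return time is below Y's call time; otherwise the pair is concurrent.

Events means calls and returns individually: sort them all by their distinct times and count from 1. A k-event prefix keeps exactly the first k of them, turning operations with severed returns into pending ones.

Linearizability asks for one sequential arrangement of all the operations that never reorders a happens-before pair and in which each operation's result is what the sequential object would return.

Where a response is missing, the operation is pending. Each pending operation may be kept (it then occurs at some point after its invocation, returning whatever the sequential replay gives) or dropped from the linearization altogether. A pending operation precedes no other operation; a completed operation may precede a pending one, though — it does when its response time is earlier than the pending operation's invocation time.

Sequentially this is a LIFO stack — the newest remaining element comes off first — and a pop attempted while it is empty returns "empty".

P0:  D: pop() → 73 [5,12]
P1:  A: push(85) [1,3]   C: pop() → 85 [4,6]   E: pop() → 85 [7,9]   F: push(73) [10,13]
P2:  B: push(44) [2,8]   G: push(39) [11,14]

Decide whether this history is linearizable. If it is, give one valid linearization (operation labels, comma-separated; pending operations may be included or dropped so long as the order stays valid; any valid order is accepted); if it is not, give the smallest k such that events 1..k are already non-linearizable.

not linearizable — minimal violating prefix: 9 events

the violation lands at event 9, E's response at time 9: events 1..8 linearize, events 1..9 do not
4 orders of the 4 completed stack ops respect real time; none is legal
no escape via the 1 pending operation (D): every completion choice fails
one such order, A, B, C, E (pending dropped), breaks at step 3 where C pop() → 85 is illegal
one such order, A, C, B, E (pending dropped), breaks at step 4 where E pop() → 85 is illegal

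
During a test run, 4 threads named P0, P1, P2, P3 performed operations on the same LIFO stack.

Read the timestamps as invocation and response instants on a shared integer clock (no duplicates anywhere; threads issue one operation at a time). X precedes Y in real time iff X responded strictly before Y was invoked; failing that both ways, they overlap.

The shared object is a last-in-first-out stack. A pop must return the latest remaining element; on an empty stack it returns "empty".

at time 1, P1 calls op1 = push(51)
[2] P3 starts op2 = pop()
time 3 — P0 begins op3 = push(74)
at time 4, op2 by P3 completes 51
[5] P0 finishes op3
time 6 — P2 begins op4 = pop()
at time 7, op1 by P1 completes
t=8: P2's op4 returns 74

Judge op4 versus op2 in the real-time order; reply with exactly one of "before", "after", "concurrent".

after

op4 spans [6,8], op2 spans [2,4]
resp(op2)=4 < inv(op4)=6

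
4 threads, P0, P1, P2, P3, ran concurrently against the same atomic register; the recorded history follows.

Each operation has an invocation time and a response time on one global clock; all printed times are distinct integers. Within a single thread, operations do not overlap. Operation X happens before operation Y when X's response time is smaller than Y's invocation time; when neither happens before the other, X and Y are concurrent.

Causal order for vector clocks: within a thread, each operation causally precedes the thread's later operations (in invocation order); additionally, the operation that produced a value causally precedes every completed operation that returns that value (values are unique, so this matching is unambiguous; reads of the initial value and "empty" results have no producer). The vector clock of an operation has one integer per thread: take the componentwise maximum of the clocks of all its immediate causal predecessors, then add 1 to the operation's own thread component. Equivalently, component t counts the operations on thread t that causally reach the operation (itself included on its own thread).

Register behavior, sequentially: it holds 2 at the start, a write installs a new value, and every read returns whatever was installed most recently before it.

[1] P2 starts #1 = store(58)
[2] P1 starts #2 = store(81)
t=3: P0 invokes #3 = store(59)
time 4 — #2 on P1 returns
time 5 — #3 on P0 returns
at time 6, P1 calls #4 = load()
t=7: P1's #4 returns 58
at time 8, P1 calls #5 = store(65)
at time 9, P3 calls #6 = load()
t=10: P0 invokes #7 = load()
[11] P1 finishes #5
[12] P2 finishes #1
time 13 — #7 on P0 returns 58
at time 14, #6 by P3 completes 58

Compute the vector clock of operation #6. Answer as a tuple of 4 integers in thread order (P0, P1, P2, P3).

(0, 0, 1, 1)

#1, invoked 1, has no incoming edges; only P2's bump applies → (0, 0, 1, 0)
#2, invoked 2, has no incoming edges; only P1's bump applies → (0, 1, 0, 0)
#3, invoked 3, has no incoming edges; only P0's bump applies → (1, 0, 0, 0)
invoked at 9, #6 merges VC(#1)=(0, 0, 1, 0) and bumps P3's slot → (0, 0, 1, 1)
invoked at 6, #4 merges VC(#1)=(0, 0, 1, 0), VC(#2)=(0, 1, 0, 0) and bumps P1's slot → (0, 2, 1, 0)
invoked at 10, #7 merges VC(#1)=(0, 0, 1, 0), VC(#3)=(1, 0, 0, 0) and bumps P0's slot → (2, 0, 1, 0)
invoked at 8, #5 merges VC(#4)=(0, 2, 1, 0) and bumps P1's slot → (0, 3, 1, 0)
target: VC(#6) = (0, 0, 1, 1)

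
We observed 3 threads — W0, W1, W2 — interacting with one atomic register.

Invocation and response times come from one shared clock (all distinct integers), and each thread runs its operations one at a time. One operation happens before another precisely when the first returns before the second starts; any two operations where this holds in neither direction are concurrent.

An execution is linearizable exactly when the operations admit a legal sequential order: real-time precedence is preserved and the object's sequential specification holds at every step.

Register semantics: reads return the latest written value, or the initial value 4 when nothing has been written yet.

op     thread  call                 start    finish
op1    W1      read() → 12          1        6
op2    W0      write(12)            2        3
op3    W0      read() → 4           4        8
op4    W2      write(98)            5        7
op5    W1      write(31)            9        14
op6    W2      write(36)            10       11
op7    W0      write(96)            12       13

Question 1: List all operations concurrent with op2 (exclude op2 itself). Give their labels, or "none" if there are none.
Answer: op1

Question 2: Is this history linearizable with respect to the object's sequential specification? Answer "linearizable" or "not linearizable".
cut after 7 events: linearizable; cut after 8 events (op3 responds, time 8): not linearizable
real-time-consistent orders of the 4 completed operations: 8 — all fail the atomic register replay
e.g. op1, op2, op3, op4: illegal at step 1, since op1 read() → 12 cannot apply there
e.g. op1, op2, op4, op3: illegal at step 1, since op1 read() → 12 cannot apply there

not linearizable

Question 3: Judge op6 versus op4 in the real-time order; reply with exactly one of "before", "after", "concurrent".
Answer: after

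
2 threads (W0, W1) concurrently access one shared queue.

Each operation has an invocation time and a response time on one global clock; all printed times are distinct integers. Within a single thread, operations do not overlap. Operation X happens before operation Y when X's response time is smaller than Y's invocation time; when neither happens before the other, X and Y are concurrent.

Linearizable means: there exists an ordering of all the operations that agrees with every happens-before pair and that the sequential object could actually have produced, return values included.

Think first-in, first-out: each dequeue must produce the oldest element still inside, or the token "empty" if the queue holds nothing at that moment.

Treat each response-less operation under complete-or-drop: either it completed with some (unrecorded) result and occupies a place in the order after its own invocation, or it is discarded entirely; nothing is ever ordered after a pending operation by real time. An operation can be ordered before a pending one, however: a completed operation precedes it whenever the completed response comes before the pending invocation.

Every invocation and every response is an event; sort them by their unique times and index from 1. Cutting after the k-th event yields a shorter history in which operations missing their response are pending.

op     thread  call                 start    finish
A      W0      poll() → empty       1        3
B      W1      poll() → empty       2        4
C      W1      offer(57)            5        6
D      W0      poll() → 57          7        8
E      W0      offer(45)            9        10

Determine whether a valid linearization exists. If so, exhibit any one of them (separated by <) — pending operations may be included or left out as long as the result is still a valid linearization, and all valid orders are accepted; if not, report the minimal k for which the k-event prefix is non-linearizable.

linearizable — witness: A < B < C < D < E

step 1: A poll() → empty — queue <>
step 2: B poll() → empty — queue <>
step 3: C offer(57) — queue <57>
step 4: D poll() → 57 — queue <>
step 5: E offer(45) — queue <45>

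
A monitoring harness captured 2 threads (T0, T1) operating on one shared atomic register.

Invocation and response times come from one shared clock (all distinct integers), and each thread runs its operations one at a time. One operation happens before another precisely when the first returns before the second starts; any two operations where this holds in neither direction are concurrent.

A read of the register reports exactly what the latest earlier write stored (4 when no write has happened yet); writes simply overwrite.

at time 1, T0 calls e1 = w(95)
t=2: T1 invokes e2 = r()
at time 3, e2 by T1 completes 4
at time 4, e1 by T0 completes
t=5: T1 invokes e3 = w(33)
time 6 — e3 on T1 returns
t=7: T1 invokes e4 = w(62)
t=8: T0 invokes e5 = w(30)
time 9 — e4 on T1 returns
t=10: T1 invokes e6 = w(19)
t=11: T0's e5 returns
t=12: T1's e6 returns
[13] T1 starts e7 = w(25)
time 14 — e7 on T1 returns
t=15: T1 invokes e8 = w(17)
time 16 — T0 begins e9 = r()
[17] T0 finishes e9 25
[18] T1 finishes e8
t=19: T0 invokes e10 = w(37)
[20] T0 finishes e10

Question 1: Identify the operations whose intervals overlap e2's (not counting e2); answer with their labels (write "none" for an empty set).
e1

e2 spans [2,3]; an op avoiding the whole window 2..3 is ordered, any other is concurrent
e1 [1,4]: concurrent
e3 [5,6]: after
e4 [7,9]: after
e5 [8,11]: after
e6 [10,12]: after
e7 [13,14]: after
e8 [15,18]: after
e9 [16,17]: after
e10 [19,20]: after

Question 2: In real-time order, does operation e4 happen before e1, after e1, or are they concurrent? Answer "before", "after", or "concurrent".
after

e4 spans [7,9], e1 spans [1,4]
resp(e1)=4 < inv(e4)=7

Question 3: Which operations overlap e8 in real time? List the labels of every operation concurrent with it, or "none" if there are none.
e9

e8 spans [15,18]: anything still running between times 15 and 18 counts as concurrent
e1 [1,4]: before
e2 [2,3]: before
e3 [5,6]: before
e4 [7,9]: before
e5 [8,11]: before
e6 [10,12]: before
e7 [13,14]: before
e9 [16,17]: concurrent
e10 [19,20]: after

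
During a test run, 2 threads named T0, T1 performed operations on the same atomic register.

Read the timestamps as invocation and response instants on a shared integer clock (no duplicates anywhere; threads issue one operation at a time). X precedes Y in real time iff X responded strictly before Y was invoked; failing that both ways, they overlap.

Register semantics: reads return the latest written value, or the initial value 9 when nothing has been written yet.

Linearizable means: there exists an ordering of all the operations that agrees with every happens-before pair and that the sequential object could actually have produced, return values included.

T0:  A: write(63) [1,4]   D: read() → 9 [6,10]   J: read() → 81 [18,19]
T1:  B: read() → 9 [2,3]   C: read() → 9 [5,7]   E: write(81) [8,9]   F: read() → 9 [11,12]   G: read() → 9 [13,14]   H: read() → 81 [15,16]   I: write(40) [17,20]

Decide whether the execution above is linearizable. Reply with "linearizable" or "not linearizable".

not linearizable

already the first 7 events (up to C's response at time 7) admit no linearization; the first 6 still do
the 3 completed operations admit 2 real-time orders; each fails the atomic register replay
include/drop combinations of the 1 pending operation (D) were all tried; none helps
e.g. A, B, C (pending dropped): illegal at step 2, since B read() → 9 cannot apply there
e.g. B, A, C (pending dropped): illegal at step 3, since C read() → 9 cannot apply there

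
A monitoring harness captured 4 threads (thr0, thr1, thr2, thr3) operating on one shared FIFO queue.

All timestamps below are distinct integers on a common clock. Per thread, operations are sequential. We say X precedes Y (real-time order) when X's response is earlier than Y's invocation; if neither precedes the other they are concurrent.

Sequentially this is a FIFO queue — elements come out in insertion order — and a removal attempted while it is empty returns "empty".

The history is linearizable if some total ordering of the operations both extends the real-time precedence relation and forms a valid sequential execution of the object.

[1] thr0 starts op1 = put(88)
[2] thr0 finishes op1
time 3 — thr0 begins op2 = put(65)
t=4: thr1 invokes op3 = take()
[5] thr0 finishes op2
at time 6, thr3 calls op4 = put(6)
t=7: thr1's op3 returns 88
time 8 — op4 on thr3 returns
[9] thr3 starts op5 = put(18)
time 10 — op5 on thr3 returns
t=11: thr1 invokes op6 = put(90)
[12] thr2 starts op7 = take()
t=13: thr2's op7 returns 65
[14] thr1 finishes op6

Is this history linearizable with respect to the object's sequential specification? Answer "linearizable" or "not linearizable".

witness order: op1, op2, op3, op4, op5, op6, op7
1. op1 put(88), leaving queue <88>
2. op2 put(65), leaving queue <88,65>
3. op3 take() → 88, leaving queue <65>
4. op4 put(6), leaving queue <65,6>
5. op5 put(18), leaving queue <65,6,18>
6. op6 put(90), leaving queue <65,6,18,90>
7. op7 take() → 65, leaving queue <6,18,90>

linearizable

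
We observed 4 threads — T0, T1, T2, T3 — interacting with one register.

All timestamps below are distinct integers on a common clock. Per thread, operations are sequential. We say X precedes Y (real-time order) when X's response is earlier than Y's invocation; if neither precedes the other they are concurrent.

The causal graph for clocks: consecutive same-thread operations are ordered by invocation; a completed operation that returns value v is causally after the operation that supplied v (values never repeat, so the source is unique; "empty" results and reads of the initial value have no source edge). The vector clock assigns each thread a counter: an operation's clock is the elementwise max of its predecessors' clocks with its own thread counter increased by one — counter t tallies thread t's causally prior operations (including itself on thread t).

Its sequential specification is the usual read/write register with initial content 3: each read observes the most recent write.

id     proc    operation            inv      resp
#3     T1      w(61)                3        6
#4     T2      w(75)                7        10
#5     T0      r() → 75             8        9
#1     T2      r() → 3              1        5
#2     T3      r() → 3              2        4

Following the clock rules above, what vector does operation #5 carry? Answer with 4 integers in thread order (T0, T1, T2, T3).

#2 (invocation 2): nothing precedes it; T3's component alone gives (0, 0, 0, 1)
#1 (invocation 1): nothing precedes it; T2's component alone gives (0, 0, 1, 0)
#3 (invocation 3): nothing precedes it; T1's component alone gives (0, 1, 0, 0)
invoked at 7, #4 merges VC(#1)=(0, 0, 1, 0) and bumps T2's slot → (0, 0, 2, 0)
invoked at 8, #5 merges VC(#4)=(0, 0, 2, 0) and bumps T0's slot → (1, 0, 2, 0)
target: VC(#5) = (1, 0, 2, 0)

(1, 0, 2, 0)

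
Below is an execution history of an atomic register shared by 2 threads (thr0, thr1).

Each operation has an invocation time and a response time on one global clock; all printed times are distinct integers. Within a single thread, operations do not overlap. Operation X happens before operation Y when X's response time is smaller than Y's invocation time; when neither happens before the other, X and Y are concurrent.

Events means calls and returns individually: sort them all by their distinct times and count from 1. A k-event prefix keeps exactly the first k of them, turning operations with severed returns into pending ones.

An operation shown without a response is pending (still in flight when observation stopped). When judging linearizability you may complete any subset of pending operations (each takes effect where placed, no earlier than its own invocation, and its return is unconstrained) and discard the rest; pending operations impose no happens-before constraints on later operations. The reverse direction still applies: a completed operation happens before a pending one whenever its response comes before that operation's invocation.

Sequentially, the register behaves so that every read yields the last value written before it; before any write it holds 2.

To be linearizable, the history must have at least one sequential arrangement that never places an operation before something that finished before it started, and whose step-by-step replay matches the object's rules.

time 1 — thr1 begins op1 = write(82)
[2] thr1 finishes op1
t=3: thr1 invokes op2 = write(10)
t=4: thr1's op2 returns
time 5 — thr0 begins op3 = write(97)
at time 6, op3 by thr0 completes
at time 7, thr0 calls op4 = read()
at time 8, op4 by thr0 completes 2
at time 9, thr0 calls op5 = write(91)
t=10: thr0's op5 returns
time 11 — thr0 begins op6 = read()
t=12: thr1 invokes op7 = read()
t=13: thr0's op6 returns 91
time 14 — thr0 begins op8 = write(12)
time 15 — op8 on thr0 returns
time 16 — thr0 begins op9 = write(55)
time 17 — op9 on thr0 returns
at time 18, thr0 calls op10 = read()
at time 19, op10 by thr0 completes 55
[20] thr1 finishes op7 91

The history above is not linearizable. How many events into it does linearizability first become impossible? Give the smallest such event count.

events 1..7 are linearizable, e.g. via op1, op2, op3:
after step 1 (op1 write(82)): value 82
after step 2 (op2 write(10)): value 10
after step 3 (op3 write(97)): value 97
at event 8 (op4's time-8 response) nothing linearizes any more
one such order, op1, op2, op3, op4, breaks at step 4 where op4 read() → 2 is illegal

8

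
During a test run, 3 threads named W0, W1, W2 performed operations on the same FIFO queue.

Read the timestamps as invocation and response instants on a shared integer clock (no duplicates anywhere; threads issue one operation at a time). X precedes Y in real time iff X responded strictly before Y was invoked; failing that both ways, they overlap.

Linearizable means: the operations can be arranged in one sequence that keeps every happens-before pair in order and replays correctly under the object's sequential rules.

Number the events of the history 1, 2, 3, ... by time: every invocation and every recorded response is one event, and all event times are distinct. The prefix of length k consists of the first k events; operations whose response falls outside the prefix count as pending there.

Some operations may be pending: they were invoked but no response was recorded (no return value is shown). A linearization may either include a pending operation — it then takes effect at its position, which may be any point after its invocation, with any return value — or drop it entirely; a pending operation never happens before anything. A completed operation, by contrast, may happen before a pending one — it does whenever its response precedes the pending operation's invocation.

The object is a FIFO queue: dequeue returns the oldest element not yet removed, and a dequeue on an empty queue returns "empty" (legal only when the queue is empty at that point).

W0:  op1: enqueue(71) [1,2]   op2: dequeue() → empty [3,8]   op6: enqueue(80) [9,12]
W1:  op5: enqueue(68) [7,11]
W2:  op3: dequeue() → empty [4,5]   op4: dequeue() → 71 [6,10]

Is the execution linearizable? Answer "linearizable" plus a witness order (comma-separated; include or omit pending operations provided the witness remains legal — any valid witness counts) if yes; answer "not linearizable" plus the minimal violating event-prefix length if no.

not linearizable — minimal violating prefix: 8 events

cut after 7 events: linearizable; cut after 8 events (op2 responds, time 8): not linearizable
checked exhaustively: 2 real-time-consistent orders of 3 completed operations, zero legal FIFO queue replays
completion choices over the 2 pending operations (op4, op5) were checked; none helps
e.g. op1, op2, op3 (pending dropped): illegal at step 2, since op2 dequeue() → empty cannot apply there
e.g. op1, op3, op2 (pending dropped): illegal at step 2, since op3 dequeue() → empty cannot apply there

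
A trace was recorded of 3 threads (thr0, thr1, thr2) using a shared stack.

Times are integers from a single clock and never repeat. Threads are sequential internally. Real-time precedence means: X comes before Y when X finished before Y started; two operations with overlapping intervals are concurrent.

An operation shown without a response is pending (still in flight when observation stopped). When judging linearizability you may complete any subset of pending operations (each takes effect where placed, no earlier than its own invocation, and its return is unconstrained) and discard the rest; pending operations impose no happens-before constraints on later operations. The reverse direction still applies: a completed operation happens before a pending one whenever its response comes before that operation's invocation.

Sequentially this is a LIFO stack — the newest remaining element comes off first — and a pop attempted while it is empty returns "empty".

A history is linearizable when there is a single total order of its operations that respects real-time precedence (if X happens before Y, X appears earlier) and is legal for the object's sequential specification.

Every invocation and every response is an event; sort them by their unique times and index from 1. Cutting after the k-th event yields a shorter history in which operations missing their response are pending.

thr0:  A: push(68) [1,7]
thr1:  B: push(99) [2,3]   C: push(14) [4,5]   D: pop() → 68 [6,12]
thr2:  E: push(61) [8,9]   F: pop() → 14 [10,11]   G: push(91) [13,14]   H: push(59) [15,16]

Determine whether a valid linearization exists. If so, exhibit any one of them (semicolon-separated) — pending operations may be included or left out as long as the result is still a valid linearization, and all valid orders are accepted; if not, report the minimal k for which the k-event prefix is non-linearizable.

already the first 12 events (up to D's response at time 12) admit no linearization; the first 11 still do
every one of the 10 real-time-consistent orders over 6 completed stack ops fails the sequential spec
one such order, A, B, C, D, E, F, breaks at step 4 where D pop() → 68 is illegal
one such order, A, B, C, E, D, F, breaks at step 5 where D pop() → 68 is illegal

not linearizable — minimal violating prefix: 12 events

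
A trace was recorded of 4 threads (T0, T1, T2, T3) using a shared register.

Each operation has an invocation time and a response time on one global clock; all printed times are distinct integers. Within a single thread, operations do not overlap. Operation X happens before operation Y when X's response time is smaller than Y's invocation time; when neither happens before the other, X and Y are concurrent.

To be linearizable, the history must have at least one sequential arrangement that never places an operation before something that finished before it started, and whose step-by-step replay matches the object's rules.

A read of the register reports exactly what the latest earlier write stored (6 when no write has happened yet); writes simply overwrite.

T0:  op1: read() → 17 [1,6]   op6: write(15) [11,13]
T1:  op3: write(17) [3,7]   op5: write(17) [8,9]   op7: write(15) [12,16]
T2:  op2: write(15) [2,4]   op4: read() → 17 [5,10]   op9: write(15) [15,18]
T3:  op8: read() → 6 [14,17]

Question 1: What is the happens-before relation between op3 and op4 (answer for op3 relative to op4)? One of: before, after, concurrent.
Answer: concurrent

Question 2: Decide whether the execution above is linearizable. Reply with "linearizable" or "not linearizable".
prefix check: 1..16 passes, 1..17 fails once op8's time-17 response joins
real-time-consistent orders of the 8 completed operations: 54 — all fail the register replay
including or dropping the 1 pending operation (op9) in any combination fails
e.g. op1, op2, op3, op4, op5, op6, op7, op8 (pending dropped): illegal at step 1, since op1 read() → 17 cannot apply there
e.g. op1, op2, op3, op4, op5, op6, op8, op7 (pending dropped): illegal at step 1, since op1 read() → 17 cannot apply there

not linearizable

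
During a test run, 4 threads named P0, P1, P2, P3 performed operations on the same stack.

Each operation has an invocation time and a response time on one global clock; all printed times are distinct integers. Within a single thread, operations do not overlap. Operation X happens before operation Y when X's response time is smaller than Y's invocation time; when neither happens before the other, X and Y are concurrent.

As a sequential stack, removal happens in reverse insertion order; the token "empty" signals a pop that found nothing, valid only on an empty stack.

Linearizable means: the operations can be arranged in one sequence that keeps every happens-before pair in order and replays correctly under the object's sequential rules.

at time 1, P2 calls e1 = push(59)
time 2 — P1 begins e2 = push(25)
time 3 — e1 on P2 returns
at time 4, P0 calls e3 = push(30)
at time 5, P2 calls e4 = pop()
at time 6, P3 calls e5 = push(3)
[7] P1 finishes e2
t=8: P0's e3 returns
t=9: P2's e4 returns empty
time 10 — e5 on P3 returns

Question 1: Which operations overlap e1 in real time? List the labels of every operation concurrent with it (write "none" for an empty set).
e2

concurrent with e1 ([1,3]): every op whose interval crosses 1..3
e2 [2,7]: concurrent
e3 [4,8]: after
e4 [5,9]: after
e5 [6,10]: after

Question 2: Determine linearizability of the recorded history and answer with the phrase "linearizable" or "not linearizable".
not linearizable

the violation lands at event 9, e4's response at time 9: events 1..8 linearize, events 1..9 do not
real-time-consistent orders of the 4 completed operations: 8 — all fail the stack replay
no completion choice of the 1 pending operation (e5) rescues it — every subset was tried
one such order, e1, e2, e3, e4 (pending dropped), breaks at step 4 where e4 pop() → empty is illegal
one such order, e1, e2, e4, e3 (pending dropped), breaks at step 3 where e4 pop() → empty is illegal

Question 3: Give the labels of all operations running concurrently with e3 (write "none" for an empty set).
e2, e4, e5

overlap test against e3 [4,8]: concurrent iff the interval meets 4..8
e1 [1,3]: before
e2 [2,7]: concurrent
e4 [5,9]: concurrent
e5 [6,10]: concurrent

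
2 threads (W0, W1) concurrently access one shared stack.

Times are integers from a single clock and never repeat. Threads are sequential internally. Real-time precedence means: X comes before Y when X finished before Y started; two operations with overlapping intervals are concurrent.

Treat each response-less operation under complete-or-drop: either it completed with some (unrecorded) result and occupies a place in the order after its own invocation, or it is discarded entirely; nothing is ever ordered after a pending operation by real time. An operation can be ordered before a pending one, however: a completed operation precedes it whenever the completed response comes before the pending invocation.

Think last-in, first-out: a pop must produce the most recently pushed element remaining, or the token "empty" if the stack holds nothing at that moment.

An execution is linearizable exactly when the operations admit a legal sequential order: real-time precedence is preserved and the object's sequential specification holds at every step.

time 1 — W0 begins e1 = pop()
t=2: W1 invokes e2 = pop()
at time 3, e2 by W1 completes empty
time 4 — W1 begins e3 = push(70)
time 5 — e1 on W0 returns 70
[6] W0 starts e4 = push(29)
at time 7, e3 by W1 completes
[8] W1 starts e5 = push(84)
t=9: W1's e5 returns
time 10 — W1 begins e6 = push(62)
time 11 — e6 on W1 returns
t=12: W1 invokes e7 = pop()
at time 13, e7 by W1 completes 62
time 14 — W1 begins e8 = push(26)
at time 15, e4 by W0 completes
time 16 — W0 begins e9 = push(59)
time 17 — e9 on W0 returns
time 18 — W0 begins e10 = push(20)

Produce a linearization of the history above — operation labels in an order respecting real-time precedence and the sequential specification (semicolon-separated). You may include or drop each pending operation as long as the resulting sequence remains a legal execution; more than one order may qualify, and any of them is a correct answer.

after step 1 (e2 pop() → empty): stack <>
after step 2 (e3 push(70)): stack <70>
after step 3 (e1 pop() → 70): stack <>
after step 4 (e4 push(29)): stack <29>
after step 5 (e5 push(84)): stack <29,84>
after step 6 (e6 push(62)): stack <29,84,62>
after step 7 (e7 pop() → 62): stack <29,84>
after step 8 (e8 push(26) (pending, included)): stack <29,84,26>
after step 9 (e9 push(59)): stack <29,84,26,59>

e2; e3; e1; e4; e5; e6; e7; e8; e9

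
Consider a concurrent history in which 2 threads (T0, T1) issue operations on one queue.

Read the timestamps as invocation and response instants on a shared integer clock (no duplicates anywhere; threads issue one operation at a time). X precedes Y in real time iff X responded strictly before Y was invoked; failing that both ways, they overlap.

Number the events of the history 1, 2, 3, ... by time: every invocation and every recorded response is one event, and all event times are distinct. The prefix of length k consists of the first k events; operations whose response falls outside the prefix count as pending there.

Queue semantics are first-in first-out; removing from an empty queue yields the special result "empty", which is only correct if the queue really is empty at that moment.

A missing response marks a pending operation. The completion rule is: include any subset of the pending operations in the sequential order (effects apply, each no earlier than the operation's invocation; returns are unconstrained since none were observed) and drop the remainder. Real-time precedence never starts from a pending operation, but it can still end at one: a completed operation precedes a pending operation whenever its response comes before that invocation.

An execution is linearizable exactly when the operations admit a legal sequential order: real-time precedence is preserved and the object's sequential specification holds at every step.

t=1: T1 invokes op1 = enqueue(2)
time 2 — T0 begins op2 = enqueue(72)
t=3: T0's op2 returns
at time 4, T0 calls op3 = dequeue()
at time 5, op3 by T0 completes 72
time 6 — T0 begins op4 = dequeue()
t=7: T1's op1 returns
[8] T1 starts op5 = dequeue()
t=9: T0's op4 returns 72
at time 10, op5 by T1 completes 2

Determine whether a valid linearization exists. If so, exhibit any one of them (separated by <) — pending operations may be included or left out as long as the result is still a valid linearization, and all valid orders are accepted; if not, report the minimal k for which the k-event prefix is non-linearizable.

through event 8 a valid linearization exists; event 9 (op4 responding at time 9) ends that
no legal order exists: 4 real-time-consistent candidates over 4 completed queue operations, all rejected
no completion choice of the 1 pending operation (op5) rescues it — every subset was tried
one such order, op1, op2, op3, op4 (pending dropped), breaks at step 3 where op3 dequeue() → 72 is illegal
one such order, op2, op1, op3, op4 (pending dropped), breaks at step 4 where op4 dequeue() → 72 is illegal

not linearizable — minimal violating prefix: 9 events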